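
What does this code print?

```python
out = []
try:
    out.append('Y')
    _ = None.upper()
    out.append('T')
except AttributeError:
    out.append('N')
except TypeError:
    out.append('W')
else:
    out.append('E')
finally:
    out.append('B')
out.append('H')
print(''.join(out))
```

Execution trace: 'Y' (try body) → 'N' (except AttributeError) → 'B' (finally) → 'H' (after the try/except). Output: YNBH

Answer: YNBH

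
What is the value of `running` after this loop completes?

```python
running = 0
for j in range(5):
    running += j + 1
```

Start at 0, add 1 to 5 = 15
`running` takes the values: 0 → 1 → 3 → 6 → 10 → 15

Answer: 15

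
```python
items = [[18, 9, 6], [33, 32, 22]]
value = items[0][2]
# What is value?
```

Trace:
`items = [[18, 9, 6], [33, 32, 22]]` → items = [[18, 9, 6], [33, 32, 22]]
`value = items[0][2]` → value = 6
So value = 6

Answer: 6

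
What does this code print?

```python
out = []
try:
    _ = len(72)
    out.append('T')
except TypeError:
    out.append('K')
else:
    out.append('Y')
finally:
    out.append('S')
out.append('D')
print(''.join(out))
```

Execution trace: 'K' (except TypeError) → 'S' (finally) → 'D' (after the try/except). Output: KSD

Answer: KSD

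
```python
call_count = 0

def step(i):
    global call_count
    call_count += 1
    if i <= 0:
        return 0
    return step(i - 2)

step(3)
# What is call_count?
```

Linear recursion stepping by 2: 3 calls from i=3 down to ≤0.

Answer: 3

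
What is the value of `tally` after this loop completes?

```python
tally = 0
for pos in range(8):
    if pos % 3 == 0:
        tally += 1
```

Count numbers divisible by 3 in range(8)
`tally` takes the values: 0 → 1 → 2 → 3

Answer: 3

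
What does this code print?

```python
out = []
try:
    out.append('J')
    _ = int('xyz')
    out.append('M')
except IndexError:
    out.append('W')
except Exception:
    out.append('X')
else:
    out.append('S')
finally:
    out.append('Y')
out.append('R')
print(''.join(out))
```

Execution trace: 'J' (try body) → 'X' (except Exception) → 'Y' (finally) → 'R' (after the try/except). Output: JXYR

Answer: JXYR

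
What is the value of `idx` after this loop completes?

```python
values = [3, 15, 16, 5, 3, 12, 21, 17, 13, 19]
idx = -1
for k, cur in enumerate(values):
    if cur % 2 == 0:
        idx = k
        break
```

First even number index in [3, 15, 16, 5, 3, 12, 21, 17, 13, 19]
`idx` takes the values: -1 → 2

Answer: 2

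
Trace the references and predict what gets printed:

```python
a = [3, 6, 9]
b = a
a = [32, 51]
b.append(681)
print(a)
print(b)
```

Key concept: rebinding vs mutation: a is rebound to a new list, b still points at the original.
Step by step:
`a = [3, 6, 9]` → a = [3, 6, 9]
`b = a` → b = [3, 6, 9] (same object as a)
`a = [32, 51]` → a = [32, 51]
`b.append(681)` → b = [3, 6, 9, 681]
`print(a)` → prints [32, 51]
`print(b)` → prints [3, 6, 9, 681]

Answer:
[32, 51]
[3, 6, 9, 681]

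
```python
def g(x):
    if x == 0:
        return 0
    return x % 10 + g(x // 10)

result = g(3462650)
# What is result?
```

Sum of digits of 3462650: 0 + 5 + 6 + 2 + 6 + 4 + 3 = 26

Answer: 26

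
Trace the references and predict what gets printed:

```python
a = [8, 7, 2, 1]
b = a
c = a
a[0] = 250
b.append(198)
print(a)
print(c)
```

Key concept: multiple aliases.
Step by step:
`a = [8, 7, 2, 1]` → a = [8, 7, 2, 1]
`b = a` → b = [8, 7, 2, 1] (same object as a)
`c = a` → c = [8, 7, 2, 1] (same object as a, b)
`a[0] = 250` → a = [250, 7, 2, 1] (same object as b, c); b = [250, 7, 2, 1] (same object as a, c); c = [250, 7, 2, 1] (same object as a, b)
`b.append(198)` → a = [250, 7, 2, 1, 198] (same object as b, c); b = [250, 7, 2, 1, 198] (same object as a, c); c = [250, 7, 2, 1, 198] (same object as a, b)
`print(a)` → prints [250, 7, 2, 1, 198]
`print(c)` → prints [250, 7, 2, 1, 198]

Answer:
[250, 7, 2, 1, 198]
[250, 7, 2, 1, 198]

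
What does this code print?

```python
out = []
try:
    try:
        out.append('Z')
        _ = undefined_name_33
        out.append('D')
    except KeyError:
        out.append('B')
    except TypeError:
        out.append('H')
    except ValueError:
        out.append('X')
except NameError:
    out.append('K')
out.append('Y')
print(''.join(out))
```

Execution trace: 'Z' (try body) → 'K' (outer except NameError) → 'Y' (after the try/except). Output: ZKY

Answer: ZKY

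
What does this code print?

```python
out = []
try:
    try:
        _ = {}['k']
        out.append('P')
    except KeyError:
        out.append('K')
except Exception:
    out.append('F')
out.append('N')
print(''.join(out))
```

Execution trace: 'K' (inner except KeyError) → 'N' (after the try/except). Output: KN

Answer: KN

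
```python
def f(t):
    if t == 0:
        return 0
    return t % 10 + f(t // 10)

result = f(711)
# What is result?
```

Sum of digits of 711: 1 + 1 + 7 = 9

Answer: 9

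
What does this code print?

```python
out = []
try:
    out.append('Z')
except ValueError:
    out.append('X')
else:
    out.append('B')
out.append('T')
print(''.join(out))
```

Execution trace: 'Z' (try body, no exception) → 'B' (else) → 'T' (after the try/except). Output: ZBT

Answer: ZBT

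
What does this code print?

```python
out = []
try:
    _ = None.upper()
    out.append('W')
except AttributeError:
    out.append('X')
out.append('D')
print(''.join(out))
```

Execution trace: 'X' (except AttributeError) → 'D' (after the try/except). Output: XD

Answer: XD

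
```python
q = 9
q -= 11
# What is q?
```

Trace:
`q = 9` → q = 9
`q -= 11` → q = -2
So q = -2

Answer: -2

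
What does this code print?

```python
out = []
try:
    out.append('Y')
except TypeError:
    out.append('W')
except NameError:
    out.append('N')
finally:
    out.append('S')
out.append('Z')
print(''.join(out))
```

Execution trace: 'Y' (try body, no exception) → 'S' (finally) → 'Z' (after the try/except). Output: YSZ

Answer: YSZ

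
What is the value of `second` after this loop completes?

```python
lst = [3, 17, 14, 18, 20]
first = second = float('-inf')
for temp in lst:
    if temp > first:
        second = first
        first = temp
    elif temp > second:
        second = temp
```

Second largest (with repeats) in [3, 17, 14, 18, 20]
`second` takes the values: -inf → 3 → 14 → 17 → 18

Answer: 18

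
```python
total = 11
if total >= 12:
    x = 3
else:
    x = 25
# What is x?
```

Trace:
`total = 11` → total = 11
`if total >= 12: ...` → total >= 12 is False, take else branch → x = 25
So x = 25

Answer: 25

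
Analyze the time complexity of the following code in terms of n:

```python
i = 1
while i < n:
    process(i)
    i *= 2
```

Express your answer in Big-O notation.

This is Logarithmic loop. Time complexity: O(log n).

Answer: O(log n)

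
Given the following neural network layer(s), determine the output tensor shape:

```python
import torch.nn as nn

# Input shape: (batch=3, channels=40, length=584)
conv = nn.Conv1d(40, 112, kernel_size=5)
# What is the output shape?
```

Input: (3, 40, 584) -> Output: (3, 112, 580)

Answer: (3, 112, 580)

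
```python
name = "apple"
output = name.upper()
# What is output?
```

Trace:
`name = "apple"` → name = 'apple'
`output = name.upper()` → output = 'APPLE'
So output = 'APPLE'

Answer: 'APPLE'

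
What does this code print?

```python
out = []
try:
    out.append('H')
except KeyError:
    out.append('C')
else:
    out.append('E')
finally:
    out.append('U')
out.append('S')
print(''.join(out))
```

Execution trace: 'H' (try body, no exception) → 'E' (else) → 'U' (finally) → 'S' (after the try/except). Output: HEUS

Answer: HEUS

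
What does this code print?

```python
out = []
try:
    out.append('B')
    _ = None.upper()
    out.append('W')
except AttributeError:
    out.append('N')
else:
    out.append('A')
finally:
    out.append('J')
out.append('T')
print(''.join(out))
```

Execution trace: 'B' (try body) → 'N' (except AttributeError) → 'J' (finally) → 'T' (after the try/except). Output: BNJT

Answer: BNJT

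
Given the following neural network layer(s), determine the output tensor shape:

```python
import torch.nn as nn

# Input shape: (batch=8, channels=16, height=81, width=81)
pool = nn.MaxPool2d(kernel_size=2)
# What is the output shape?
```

Input: (8, 16, 81, 81) -> Output: (8, 16, 40, 40)

Answer: (8, 16, 40, 40)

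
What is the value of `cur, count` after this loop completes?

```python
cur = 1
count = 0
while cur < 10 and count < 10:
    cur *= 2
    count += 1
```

Double until >= 10 or 10 iterations
`cur, count` takes the values: (1, 0) → (2, 0) → (2, 1) → (4, 1) → (4, 2) → (8, 2) → (8, 3) → (16, 3) → (16, 4)

Answer: 16, 4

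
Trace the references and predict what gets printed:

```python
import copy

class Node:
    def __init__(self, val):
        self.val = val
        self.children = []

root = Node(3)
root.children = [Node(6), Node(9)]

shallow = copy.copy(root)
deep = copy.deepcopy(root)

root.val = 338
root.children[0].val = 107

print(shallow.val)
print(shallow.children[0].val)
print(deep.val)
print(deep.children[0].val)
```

Key concept: deep copy with custom objects.
Step by step:
`root = Node(3)` → root = Node(val=3, children=[])
`root.children = [Node(6), Node(9)]` → root = Node(val=3, children=[Node(val=6, children=[]), Node(val=9, children=[])])
`shallow = copy.copy(root)` → shallow = Node(val=3, children=[Node(val=6, children=[]), Node(val=9, children=[])])
`deep = copy.deepcopy(root)` → deep = Node(val=3, children=[Node(val=6, children=[]), Node(val=9, children=[])])
`root.val = 338` → root = Node(val=338, children=[Node(val=6, children=[]), Node(val=9, children=[])])
`root.children[0].val = 107` → root = Node(val=338, children=[Node(val=107, children=[]), Node(val=9, children=[])]); shallow = Node(val=3, children=[Node(val=107, children=[]), Node(val=9, children=[])])
`print(shallow.val)` → prints 3
`print(shallow.children[0].val)` → prints 107
`print(deep.val)` → prints 3
`print(deep.children[0].val)` → prints 6

Answer:
3
107
3
6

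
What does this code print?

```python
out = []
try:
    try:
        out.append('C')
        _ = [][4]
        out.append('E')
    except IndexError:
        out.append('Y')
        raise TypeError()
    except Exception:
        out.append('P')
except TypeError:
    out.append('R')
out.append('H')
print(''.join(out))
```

Execution trace: 'C' (inner try body) → 'Y' (inner except IndexError) → 'R' (outer except TypeError) → 'H' (after the try/except). Output: CYRH

Answer: CYRH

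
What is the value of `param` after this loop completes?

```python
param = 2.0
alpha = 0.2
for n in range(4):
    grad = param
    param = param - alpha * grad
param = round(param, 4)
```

Gradient descent: w = 2.0 * (1 - 0.2)^4
`param` takes the values: 2.0 → 1.6 → 1.28 → 1.024 → 0.8192

Answer: 0.8192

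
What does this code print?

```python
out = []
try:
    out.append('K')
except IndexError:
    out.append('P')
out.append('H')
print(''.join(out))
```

Execution trace: 'K' (try body, no exception) → 'H' (after the try/except). Output: KH

Answer: KH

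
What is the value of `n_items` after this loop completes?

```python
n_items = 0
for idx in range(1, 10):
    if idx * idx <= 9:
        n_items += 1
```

Count numbers where idx² ≤ 9
`n_items` takes the values: 0 → 1 → 2 → 3

Answer: 3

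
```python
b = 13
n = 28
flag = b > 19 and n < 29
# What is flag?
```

Trace:
`b = 13` → b = 13
`n = 28` → n = 28
`flag = b > 19 and n < 29` → flag = False
So flag = False

Answer: False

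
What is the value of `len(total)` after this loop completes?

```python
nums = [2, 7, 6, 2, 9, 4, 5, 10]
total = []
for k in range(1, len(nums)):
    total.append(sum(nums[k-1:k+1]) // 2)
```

Number of 2-element averages
`total` takes the values: [] → [4] → [4, 6] → [4, 6, 4] → [4, 6, 4, 5] → [4, 6, 4, 5, 6] → [4, 6, 4, 5, 6, 4] → [4, 6, 4, 5, 6, 4, 7]
So `len(total)` = 7

Answer: 7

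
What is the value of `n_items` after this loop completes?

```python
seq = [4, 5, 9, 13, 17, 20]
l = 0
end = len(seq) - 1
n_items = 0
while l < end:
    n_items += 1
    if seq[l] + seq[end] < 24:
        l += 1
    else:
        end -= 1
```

Steps to find pair summing to 24
`n_items` takes the values: 0 → 1 → 2 → 3 → 4 → 5

Answer: 5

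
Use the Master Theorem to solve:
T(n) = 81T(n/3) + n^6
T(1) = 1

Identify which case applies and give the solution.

a=81, b=3, f(n)=n^6. log_3(81) = 4. Since c=6 > 4 and the regularity condition holds (81(n/3)^6 = (81/3^6)n^6 with 81/3^6 < 1), Case 3 applies: T(n) = Θ(f(n)) = O(n^6).

Answer: O(n^6) - Case 3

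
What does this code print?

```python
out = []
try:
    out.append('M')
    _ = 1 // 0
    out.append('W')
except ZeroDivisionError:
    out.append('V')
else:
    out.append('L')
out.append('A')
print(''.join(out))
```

Execution trace: 'M' (try body) → 'V' (except ZeroDivisionError) → 'A' (after the try/except). Output: MVA

Answer: MVA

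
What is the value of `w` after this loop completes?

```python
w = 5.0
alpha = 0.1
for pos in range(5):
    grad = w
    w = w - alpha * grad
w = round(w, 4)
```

Gradient descent: w = 5.0 * (1 - 0.1)^5
`w` takes the values: 5.0 → 4.5 → 4.05 → 3.645 → 3.2805 → 2.95245 → 2.9524

Answer: 2.9524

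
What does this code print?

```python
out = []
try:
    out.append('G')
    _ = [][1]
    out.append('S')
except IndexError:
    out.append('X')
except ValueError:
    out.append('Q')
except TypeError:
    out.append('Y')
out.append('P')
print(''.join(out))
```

Execution trace: 'G' (try body) → 'X' (except IndexError) → 'P' (after the try/except). Output: GXP

Answer: GXP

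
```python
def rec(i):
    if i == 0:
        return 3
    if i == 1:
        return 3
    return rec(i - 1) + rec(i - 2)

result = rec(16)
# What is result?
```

Build up from base cases: rec(0)=3, rec(1)=3, rec(2)=6, rec(3)=9, rec(4)=15, rec(5)=24, rec(6)=39, ..., rec(16)=4791

Answer: 4791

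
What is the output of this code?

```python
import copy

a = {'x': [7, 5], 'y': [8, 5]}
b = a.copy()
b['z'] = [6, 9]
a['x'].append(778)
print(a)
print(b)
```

Key concept: shallow copy of dict with mutable values.
Step by step:
`a = {'x': [7, 5], 'y': [8, 5]}` → a = {'x': [7, 5], 'y': [8, 5]}
`b = a.copy()` → b = {'x': [7, 5], 'y': [8, 5]}
`b['z'] = [6, 9]` → b = {'x': [7, 5], 'y': [8, 5], 'z': [6, 9]}
`a['x'].append(778)` → a = {'x': [7, 5, 778], 'y': [8, 5]}; b = {'x': [7, 5, 778], 'y': [8, 5], 'z': [6, 9]}
`print(a)` → prints {'x': [7, 5, 778], 'y': [8, 5]}
`print(b)` → prints {'x': [7, 5, 778], 'y': [8, 5], 'z': [6, 9]}

Answer:
{'x': [7, 5, 778], 'y': [8, 5]}
{'x': [7, 5, 778], 'y': [8, 5], 'z': [6, 9]}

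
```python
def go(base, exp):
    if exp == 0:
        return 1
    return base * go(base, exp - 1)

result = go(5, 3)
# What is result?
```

go(5, 3) = 5 * 5 * 5 = 125

Answer: 125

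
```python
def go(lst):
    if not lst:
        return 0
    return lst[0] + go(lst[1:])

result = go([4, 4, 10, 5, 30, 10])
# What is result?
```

4 + 4 + 10 + 5 + 30 + 10 + 0 = 63

Answer: 63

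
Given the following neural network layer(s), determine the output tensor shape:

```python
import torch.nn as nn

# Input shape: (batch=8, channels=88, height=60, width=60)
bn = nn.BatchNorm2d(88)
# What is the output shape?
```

Input: (8, 88, 60, 60) -> Output: (8, 88, 60, 60)

Answer: (8, 88, 60, 60)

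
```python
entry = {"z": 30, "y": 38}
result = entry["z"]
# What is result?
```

Trace:
`entry = {"z": 30, "y": 38}` → entry = {'z': 30, 'y': 38}
`result = entry["z"]` → result = 30
So result = 30

Answer: 30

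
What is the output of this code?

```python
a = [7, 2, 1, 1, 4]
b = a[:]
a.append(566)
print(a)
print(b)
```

Key concept: slice [:] creates copy.
Step by step:
`a = [7, 2, 1, 1, 4]` → a = [7, 2, 1, 1, 4]
`b = a[:]` → b = [7, 2, 1, 1, 4]
`a.append(566)` → a = [7, 2, 1, 1, 4, 566]
`print(a)` → prints [7, 2, 1, 1, 4, 566]
`print(b)` → prints [7, 2, 1, 1, 4]

Answer:
[7, 2, 1, 1, 4, 566]
[7, 2, 1, 1, 4]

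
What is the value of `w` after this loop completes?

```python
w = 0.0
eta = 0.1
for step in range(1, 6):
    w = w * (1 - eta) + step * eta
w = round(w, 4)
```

Moving average with lr=0.1
`w` takes the values: 0.0 → 0.1 → 0.29 → 0.561 → 0.9049 → 1.31441 → 1.3144

Answer: 1.3144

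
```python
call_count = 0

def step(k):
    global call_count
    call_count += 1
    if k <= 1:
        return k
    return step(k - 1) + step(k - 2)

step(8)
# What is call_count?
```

Calls(k) = 1 + Calls(k-1) + Calls(k-2); Calls(0)=Calls(1)=1. For k=8 this gives 67.

Answer: 67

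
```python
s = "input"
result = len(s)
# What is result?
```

Trace:
`s = "input"` → s = 'input'
`result = len(s)` → result = 5
So result = 5

Answer: 5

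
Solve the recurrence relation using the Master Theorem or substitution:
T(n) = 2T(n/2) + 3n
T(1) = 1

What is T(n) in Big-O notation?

By Master Theorem: a=2, b=2, f(n)=3n. Since log_2(2) = 1 and f(n) = Θ(n^1), Case 2 applies. T(n) = O(n log n).

Answer: O(n log n)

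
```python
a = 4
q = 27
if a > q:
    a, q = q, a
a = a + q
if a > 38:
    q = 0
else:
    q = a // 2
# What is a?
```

Trace:
`a = 4` → a = 4
`q = 27` → q = 27
`if a > q: ...` → a > q is False → no variable changes
`a = a + q` → a = 31
`if a > 38: ...` → a > 38 is False, take else branch → q = 15
So a = 31

Answer: 31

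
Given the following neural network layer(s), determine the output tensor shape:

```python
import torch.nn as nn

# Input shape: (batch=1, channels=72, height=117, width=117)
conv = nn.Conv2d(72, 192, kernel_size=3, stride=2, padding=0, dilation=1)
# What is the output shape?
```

Input: (1, 72, 117, 117) -> Output: (1, 192, 58, 58)

Answer: (1, 192, 58, 58)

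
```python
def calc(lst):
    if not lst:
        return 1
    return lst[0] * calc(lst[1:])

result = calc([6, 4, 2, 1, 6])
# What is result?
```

Product over [6, 4, 2, 1, 6] = 6 * 4 * 2 * 1 * 6 = 288

Answer: 288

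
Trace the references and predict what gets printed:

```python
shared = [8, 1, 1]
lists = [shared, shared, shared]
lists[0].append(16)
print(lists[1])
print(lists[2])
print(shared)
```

Key concept: list of same reference.
Step by step:
`shared = [8, 1, 1]` → shared = [8, 1, 1]
`lists = [shared, shared, shared]` → lists = [[8, 1, 1], [8, 1, 1], [8, 1, 1]]
`lists[0].append(16)` → shared = [8, 1, 1, 16]; lists = [[8, 1, 1, 16], [8, 1, 1, 16], [8, 1, 1, 16]]
`print(lists[1])` → prints [8, 1, 1, 16]
`print(lists[2])` → prints [8, 1, 1, 16]
`print(shared)` → prints [8, 1, 1, 16]

Answer:
[8, 1, 1, 16]
[8, 1, 1, 16]
[8, 1, 1, 16]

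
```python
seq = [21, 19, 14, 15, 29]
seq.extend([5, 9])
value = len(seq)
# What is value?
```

Trace:
`seq = [21, 19, 14, 15, 29]` → seq = [21, 19, 14, 15, 29]
`seq.extend([5, 9])` → seq = [21, 19, 14, 15, 29, 5, 9]
`value = len(seq)` → value = 7
So value = 7

Answer: 7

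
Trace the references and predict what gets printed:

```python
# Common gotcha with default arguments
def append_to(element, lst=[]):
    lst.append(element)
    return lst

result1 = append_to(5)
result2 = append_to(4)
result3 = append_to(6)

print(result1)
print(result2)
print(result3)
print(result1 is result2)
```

Key concept: mutable default argument gotcha.
Step by step:
`result1 = append_to(5)` → result1 = [5]
`result2 = append_to(4)` → result1 = [5, 4] (same object as result2); result2 = [5, 4] (same object as result1)
`result3 = append_to(6)` → result1 = [5, 4, 6] (same object as result2, result3); result2 = [5, 4, 6] (same object as result1, result3); result3 = [5, 4, 6] (same object as result1, result2)
`print(result1)` → prints [5, 4, 6]
`print(result2)` → prints [5, 4, 6]
`print(result3)` → prints [5, 4, 6]
`print(result1 is result2)` → prints True

Answer:
[5, 4, 6]
[5, 4, 6]
[5, 4, 6]
True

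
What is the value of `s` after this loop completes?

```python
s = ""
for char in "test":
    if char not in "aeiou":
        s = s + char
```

Remove vowels from 'test'
`s` takes the values: "" → "t" → "ts" → "tst"

Answer: "tst"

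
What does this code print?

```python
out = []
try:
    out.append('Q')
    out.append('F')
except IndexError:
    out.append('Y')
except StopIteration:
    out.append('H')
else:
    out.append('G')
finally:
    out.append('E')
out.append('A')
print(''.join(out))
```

Execution trace: 'Q' (try body) → 'F' (try body, no exception) → 'G' (else) → 'E' (finally) → 'A' (after the try/except). Output: QFGEA

Answer: QFGEA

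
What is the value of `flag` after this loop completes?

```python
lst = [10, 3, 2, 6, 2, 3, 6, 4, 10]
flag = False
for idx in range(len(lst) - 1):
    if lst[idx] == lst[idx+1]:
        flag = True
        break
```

Check consecutive duplicates in [10, 3, 2, 6, 2, 3, 6, 4, 10]
`flag` takes the values: False

Answer: False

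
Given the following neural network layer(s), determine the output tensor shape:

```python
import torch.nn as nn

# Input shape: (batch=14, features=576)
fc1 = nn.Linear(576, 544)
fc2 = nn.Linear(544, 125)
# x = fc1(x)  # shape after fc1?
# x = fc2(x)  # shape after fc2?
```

Input: (14, 576) -> after fc1: (14, 544) -> Output: (14, 125)

Answer: (14, 125)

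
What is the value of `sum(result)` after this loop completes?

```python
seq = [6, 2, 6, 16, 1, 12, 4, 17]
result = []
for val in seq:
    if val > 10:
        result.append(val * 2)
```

Sum of doubled values > 10
`result` takes the values: [] → [32] → [32, 24] → [32, 24, 34]
So `sum(result)` = 90

Answer: 90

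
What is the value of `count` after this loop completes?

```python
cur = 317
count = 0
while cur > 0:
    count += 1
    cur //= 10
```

Count digits by repeated division by 10
`count` takes the values: 0 → 1 → 2 → 3

Answer: 3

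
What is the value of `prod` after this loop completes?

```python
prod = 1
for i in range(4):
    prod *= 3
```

3^4 = 81
`prod` takes the values: 1 → 3 → 9 → 27 → 81

Answer: 81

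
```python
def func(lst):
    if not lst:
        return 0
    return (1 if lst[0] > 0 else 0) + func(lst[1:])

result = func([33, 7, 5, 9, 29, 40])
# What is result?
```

Count of positive elements in [33, 7, 5, 9, 29, 40] = 6

Answer: 6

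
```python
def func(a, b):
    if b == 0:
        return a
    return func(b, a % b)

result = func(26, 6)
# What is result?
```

func(26, 6) -> func(6, 2) -> func(2, 0) -> 2

Answer: 2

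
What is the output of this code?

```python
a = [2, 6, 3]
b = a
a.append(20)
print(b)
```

Key concept: basic list aliasing.
Step by step:
`a = [2, 6, 3]` → a = [2, 6, 3]
`b = a` → b = [2, 6, 3] (same object as a)
`a.append(20)` → a = [2, 6, 3, 20] (same object as b); b = [2, 6, 3, 20] (same object as a)
`print(b)` → prints [2, 6, 3, 20]

Answer: [2, 6, 3, 20]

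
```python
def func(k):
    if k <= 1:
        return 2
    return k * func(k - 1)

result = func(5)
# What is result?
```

func(5) = 5 * 4 * 3 * 2 * 2 = 240

Answer: 240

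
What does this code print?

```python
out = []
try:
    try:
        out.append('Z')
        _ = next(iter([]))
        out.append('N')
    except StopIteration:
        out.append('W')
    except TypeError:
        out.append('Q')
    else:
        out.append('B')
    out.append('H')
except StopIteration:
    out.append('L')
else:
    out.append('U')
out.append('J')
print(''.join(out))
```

Execution trace: 'Z' (inner try body) → 'W' (inner except StopIteration) → 'H' (try body, no exception) → 'U' (else) → 'J' (after the try/except). Output: ZWHUJ

Answer: ZWHUJ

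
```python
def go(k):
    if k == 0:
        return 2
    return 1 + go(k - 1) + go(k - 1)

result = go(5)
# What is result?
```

go(k) = 1 + 2·go(k-1), go(0)=2. Closed form: (2+1)·2^5 - 1 = 95.

Answer: 95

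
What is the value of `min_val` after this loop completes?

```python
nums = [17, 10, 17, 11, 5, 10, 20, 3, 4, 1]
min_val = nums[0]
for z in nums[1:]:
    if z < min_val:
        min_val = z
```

Minimum of [17, 10, 17, 11, 5, 10, 20, 3, 4, 1]
`min_val` takes the values: 17 → 10 → 5 → 3 → 1

Answer: 1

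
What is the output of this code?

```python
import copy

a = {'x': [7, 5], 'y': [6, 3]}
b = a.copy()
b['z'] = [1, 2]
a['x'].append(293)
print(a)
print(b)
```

Key concept: shallow copy of dict with mutable values.
Step by step:
`a = {'x': [7, 5], 'y': [6, 3]}` → a = {'x': [7, 5], 'y': [6, 3]}
`b = a.copy()` → b = {'x': [7, 5], 'y': [6, 3]}
`b['z'] = [1, 2]` → b = {'x': [7, 5], 'y': [6, 3], 'z': [1, 2]}
`a['x'].append(293)` → a = {'x': [7, 5, 293], 'y': [6, 3]}; b = {'x': [7, 5, 293], 'y': [6, 3], 'z': [1, 2]}
`print(a)` → prints {'x': [7, 5, 293], 'y': [6, 3]}
`print(b)` → prints {'x': [7, 5, 293], 'y': [6, 3], 'z': [1, 2]}

Answer:
{'x': [7, 5, 293], 'y': [6, 3]}
{'x': [7, 5, 293], 'y': [6, 3], 'z': [1, 2]}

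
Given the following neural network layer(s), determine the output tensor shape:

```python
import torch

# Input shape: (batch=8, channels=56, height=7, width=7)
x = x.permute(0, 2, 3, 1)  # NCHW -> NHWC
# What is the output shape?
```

Input: (8, 56, 7, 7) -> Output: (8, 7, 7, 56)

Answer: (8, 7, 7, 56)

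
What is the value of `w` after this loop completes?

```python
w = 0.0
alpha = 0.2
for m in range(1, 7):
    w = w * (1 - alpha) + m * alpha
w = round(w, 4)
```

Moving average with lr=0.2
`w` takes the values: 0.0 → 0.2 → 0.56 → 1.048 → 1.6384 → 2.31072 → 3.048576 → 3.0486

Answer: 3.0486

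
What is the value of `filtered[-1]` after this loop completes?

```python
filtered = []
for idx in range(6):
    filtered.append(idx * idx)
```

Last element of squares 0 to 5
`filtered` takes the values: [] → [0] → [0, 1] → [0, 1, 4] → [0, 1, 4, 9] → [0, 1, 4, 9, 16] → [0, 1, 4, 9, 16, 25]
So `filtered[-1]` = 25

Answer: 25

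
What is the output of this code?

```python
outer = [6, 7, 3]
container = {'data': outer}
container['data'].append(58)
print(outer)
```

Key concept: dict holds reference to list.
Step by step:
`outer = [6, 7, 3]` → outer = [6, 7, 3]
`container = {'data': outer}` → container = {'data': [6, 7, 3]}
`container['data'].append(58)` → outer = [6, 7, 3, 58]; container = {'data': [6, 7, 3, 58]}
`print(outer)` → prints [6, 7, 3, 58]

Answer: [6, 7, 3, 58]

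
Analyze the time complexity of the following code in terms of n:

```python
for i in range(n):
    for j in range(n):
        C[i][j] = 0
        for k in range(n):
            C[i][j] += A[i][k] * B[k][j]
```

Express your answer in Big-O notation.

This is Naive matrix multiplication. Time complexity: O(n³).

Answer: O(n³)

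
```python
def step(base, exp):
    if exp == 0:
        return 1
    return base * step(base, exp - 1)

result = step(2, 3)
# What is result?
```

step(2, 3) = 2 * 2 * 2 = 8

Answer: 8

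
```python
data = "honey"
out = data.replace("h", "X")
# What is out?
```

Trace:
`data = "honey"` → data = 'honey'
`out = data.replace("h", "X")` → out = 'Xoney'
So out = 'Xoney'

Answer: 'Xoney'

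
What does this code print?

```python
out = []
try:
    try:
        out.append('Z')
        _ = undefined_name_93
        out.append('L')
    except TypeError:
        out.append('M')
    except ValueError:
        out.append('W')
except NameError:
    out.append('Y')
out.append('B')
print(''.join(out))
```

Execution trace: 'Z' (try body) → 'Y' (outer except NameError) → 'B' (after the try/except). Output: ZYB

Answer: ZYB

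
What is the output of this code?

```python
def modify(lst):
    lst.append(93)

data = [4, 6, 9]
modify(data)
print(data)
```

Key concept: function modifies passed list.
Step by step:
`data = [4, 6, 9]` → data = [4, 6, 9]
`modify(data)` → data = [4, 6, 9, 93]
`print(data)` → prints [4, 6, 9, 93]

Answer: [4, 6, 9, 93]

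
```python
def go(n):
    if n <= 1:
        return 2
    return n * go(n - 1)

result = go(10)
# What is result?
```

go(10) = 10 * 9 * 8 * 7 * 6 * 5 * 4 * 3 * 2 * 2 = 7257600

Answer: 7257600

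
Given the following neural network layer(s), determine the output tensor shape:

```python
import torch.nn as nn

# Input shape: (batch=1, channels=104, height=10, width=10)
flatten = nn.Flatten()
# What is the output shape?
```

Input: (1, 104, 10, 10) -> Output: (1, 10400)

Answer: (1, 10400)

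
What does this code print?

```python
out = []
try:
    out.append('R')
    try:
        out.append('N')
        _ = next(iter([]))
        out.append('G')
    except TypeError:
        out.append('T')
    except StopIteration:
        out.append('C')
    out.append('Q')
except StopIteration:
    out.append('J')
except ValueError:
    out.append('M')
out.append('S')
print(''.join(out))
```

Execution trace: 'R' (try body) → 'N' (inner try body) → 'C' (inner except StopIteration) → 'Q' (try body, no exception) → 'S' (after the try/except). Output: RNCQS

Answer: RNCQS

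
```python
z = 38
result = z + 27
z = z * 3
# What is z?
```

Trace:
`z = 38` → z = 38
`result = z + 27` → result = 65
`z = z * 3` → z = 114
So z = 114

Answer: 114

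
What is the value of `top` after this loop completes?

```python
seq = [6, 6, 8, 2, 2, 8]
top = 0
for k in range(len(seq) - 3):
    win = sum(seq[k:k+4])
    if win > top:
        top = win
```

Max sum of 4-element window in [6, 6, 8, 2, 2, 8]
`top` takes the values: 0 → 22

Answer: 22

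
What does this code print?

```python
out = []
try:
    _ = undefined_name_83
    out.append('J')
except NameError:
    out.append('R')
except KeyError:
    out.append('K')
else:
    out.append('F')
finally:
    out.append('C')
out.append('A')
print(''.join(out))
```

Execution trace: 'R' (except NameError) → 'C' (finally) → 'A' (after the try/except). Output: RCA

Answer: RCA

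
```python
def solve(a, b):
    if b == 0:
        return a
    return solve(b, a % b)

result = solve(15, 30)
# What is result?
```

solve(15, 30) -> solve(30, 15) -> solve(15, 0) -> 15

Answer: 15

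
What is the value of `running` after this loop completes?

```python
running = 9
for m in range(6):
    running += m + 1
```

Start at 9, add 1 to 6 = 30
`running` takes the values: 9 → 10 → 12 → 15 → 19 → 24 → 30

Answer: 30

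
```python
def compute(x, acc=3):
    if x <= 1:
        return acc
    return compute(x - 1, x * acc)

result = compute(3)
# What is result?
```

Accumulator trace (n, acc): (3, 3) -> (2, 9) -> (1, 18) -> return 18

Answer: 18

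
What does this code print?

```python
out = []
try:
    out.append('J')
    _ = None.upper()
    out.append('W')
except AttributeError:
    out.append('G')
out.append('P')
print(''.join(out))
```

Execution trace: 'J' (try body) → 'G' (except AttributeError) → 'P' (after the try/except). Output: JGP

Answer: JGP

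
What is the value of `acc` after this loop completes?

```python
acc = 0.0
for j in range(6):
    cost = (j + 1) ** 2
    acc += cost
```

Sum of squared losses 1² + 2² + ... + 6²
`acc` takes the values: 0.0 → 1.0 → 5.0 → 14.0 → 30.0 → 55.0 → 91.0

Answer: 91.0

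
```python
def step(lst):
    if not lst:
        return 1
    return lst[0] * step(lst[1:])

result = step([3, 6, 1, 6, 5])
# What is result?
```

Product over [3, 6, 1, 6, 5] = 3 * 6 * 1 * 6 * 5 = 540

Answer: 540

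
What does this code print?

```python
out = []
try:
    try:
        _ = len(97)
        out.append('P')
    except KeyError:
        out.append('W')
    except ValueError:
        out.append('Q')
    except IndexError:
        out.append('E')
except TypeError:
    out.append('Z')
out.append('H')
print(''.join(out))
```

Execution trace: 'Z' (outer except TypeError) → 'H' (after the try/except). Output: ZH

Answer: ZH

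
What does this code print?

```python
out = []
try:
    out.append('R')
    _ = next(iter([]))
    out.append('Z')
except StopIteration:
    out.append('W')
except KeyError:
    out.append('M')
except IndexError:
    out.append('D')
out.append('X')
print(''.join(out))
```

Execution trace: 'R' (try body) → 'W' (except StopIteration) → 'X' (after the try/except). Output: RWX

Answer: RWX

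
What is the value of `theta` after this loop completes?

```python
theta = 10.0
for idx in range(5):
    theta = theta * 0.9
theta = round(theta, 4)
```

Exponential decay: 10.0 * 0.9^5
`theta` takes the values: 10.0 → 9.0 → 8.1 → 7.29 → 6.561 → 5.9049

Answer: 5.9049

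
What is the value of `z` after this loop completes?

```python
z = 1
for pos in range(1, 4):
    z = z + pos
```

Start at 1, add 1 through 3
`z` takes the values: 1 → 2 → 4 → 7

Answer: 7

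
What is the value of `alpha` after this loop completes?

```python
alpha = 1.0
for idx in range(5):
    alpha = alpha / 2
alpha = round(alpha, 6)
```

Halving LR 5 times: 1 / 2^5
`alpha` takes the values: 1.0 → 0.5 → 0.25 → 0.125 → 0.0625 → 0.03125

Answer: 0.03125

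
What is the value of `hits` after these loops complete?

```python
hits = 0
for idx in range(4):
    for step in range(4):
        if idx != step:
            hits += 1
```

4² - 4 (exclude diagonal)
`hits` takes the values: 0 → 1 → 2 → 3 → 4 → 5 → 6 → 7 → 8 → 9 → 10 → 11 → 12

Answer: 12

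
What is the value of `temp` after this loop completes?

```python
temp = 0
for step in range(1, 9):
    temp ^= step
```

XOR of 1 to 8
`temp` takes the values: 0 → 1 → 3 → 0 → 4 → 1 → 7 → 0 → 8

Answer: 8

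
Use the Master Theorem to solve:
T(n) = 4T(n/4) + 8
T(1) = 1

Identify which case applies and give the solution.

a=4, b=4, f(n)=8. log_4(4) = 1. Since c=0 < 1, Case 1 applies: T(n) = Θ(n^log_b(a)) = O(n).

Answer: O(n) - Case 1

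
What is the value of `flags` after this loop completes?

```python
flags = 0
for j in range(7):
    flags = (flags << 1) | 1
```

Build 7 consecutive 1-bits: 0b1111111
`flags` takes the values: 0 → 1 → 3 → 7 → 15 → 31 → 63 → 127

Answer: 127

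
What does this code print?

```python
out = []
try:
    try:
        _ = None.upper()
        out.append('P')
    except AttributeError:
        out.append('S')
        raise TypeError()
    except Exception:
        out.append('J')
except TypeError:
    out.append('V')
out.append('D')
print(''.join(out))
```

Execution trace: 'S' (inner except AttributeError) → 'V' (outer except TypeError) → 'D' (after the try/except). Output: SVD

Answer: SVD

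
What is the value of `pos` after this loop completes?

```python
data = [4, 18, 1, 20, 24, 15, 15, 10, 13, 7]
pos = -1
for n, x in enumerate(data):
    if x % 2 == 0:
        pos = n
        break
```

First even number index in [4, 18, 1, 20, 24, 15, 15, 10, 13, 7]
`pos` takes the values: -1 → 0

Answer: 0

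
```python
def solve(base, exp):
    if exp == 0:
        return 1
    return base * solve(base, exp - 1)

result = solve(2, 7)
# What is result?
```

solve(2, 7) = 2 * 2 * 2 * 2 * 2 * 2 * 2 = 128

Answer: 128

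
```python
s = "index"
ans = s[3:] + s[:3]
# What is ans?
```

Trace:
`s = "index"` → s = 'index'
`ans = s[3:] + s[:3]` → ans = 'exind'
So ans = 'exind'

Answer: 'exind'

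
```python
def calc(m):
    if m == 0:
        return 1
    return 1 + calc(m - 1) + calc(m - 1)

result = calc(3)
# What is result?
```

calc(m) = 1 + 2·calc(m-1), calc(0)=1. Closed form: (1+1)·2^3 - 1 = 15.

Answer: 15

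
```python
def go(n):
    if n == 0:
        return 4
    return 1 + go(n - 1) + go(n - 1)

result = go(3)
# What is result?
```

go(n) = 1 + 2·go(n-1), go(0)=4. Closed form: (4+1)·2^3 - 1 = 39.

Answer: 39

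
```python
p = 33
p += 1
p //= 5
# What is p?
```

Trace:
`p = 33` → p = 33
`p += 1` → p = 34
`p //= 5` → p = 6
So p = 6

Answer: 6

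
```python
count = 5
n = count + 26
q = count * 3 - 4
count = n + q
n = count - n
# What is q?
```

Trace:
`count = 5` → count = 5
`n = count + 26` → n = 31
`q = count * 3 - 4` → q = 11
`count = n + q` → count = 42
`n = count - n` → n = 11
So q = 11

Answer: 11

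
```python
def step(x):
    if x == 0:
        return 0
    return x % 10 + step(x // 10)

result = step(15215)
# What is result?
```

Sum of digits of 15215: 5 + 1 + 2 + 5 + 1 = 14

Answer: 14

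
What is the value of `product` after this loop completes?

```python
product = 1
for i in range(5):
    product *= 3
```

3^5 = 243
`product` takes the values: 1 → 3 → 9 → 27 → 81 → 243

Answer: 243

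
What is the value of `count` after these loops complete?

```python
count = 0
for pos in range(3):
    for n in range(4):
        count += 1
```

3 * 4 = 12
`count` takes the values: 0 → 1 → 2 → 3 → 4 → 5 → 6 → 7 → 8 → 9 → 10 → 11 → 12

Answer: 12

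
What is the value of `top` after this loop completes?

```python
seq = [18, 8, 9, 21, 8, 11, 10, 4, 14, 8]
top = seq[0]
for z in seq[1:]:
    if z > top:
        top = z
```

Maximum of [18, 8, 9, 21, 8, 11, 10, 4, 14, 8]
`top` takes the values: 18 → 21

Answer: 21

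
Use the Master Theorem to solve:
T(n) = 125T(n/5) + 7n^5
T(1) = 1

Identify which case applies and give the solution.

a=125, b=5, f(n)=7n^5. log_5(125) = 3. Since c=5 > 3 and the regularity condition holds (125(n/5)^5 = (125/5^5)n^5 with 125/5^5 < 1), Case 3 applies: T(n) = Θ(f(n)) = O(n^5).

Answer: O(n^5) - Case 3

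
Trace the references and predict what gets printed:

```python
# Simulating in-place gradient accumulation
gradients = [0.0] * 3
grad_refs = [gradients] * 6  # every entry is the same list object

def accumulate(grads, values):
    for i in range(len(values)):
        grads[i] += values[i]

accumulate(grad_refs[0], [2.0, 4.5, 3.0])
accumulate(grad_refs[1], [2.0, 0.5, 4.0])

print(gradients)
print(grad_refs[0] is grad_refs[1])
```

Key concept: gradient accumulation aliasing.
Step by step:
`gradients = [0.0] * 3` → gradients = [0.0, 0.0, 0.0]
`grad_refs = [gradients] * 6` → grad_refs = [[0.0, 0.0, 0.0], [0.0, 0.0, 0.0], [0.0, 0.0, 0.0], [0.0, 0.0, 0.0], [0.0, 0.0, 0.0], [0.0, 0.0, 0.0]]
`accumulate(grad_refs[0], [2.0, 4.5, 3.0])` → gradients = [2.0, 4.5, 3.0]; grad_refs = [[2.0, 4.5, 3.0], [2.0, 4.5, 3.0], [2.0, 4.5, 3.0], [2.0, 4.5, 3.0], [2.0, 4.5, 3.0], [2.0, 4.5, 3.0]]
`accumulate(grad_refs[1], [2.0, 0.5, 4.0])` → gradients = [4.0, 5.0, 7.0]; grad_refs = [[4.0, 5.0, 7.0], [4.0, 5.0, 7.0], [4.0, 5.0, 7.0], [4.0, 5.0, 7.0], [4.0, 5.0, 7.0], [4.0, 5.0, 7.0]]
`print(gradients)` → prints [4.0, 5.0, 7.0]
`print(grad_refs[0] is grad_refs[1])` → prints True

Answer:
[4.0, 5.0, 7.0]
True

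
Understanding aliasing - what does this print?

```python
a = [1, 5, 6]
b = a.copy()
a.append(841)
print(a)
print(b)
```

Key concept: list.copy() creates independent copy.
Step by step:
`a = [1, 5, 6]` → a = [1, 5, 6]
`b = a.copy()` → b = [1, 5, 6]
`a.append(841)` → a = [1, 5, 6, 841]
`print(a)` → prints [1, 5, 6, 841]
`print(b)` → prints [1, 5, 6]

Answer:
[1, 5, 6, 841]
[1, 5, 6]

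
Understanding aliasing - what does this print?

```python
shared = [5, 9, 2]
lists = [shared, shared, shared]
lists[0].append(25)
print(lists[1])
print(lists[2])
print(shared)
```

Key concept: list of same reference.
Step by step:
`shared = [5, 9, 2]` → shared = [5, 9, 2]
`lists = [shared, shared, shared]` → lists = [[5, 9, 2], [5, 9, 2], [5, 9, 2]]
`lists[0].append(25)` → shared = [5, 9, 2, 25]; lists = [[5, 9, 2, 25], [5, 9, 2, 25], [5, 9, 2, 25]]
`print(lists[1])` → prints [5, 9, 2, 25]
`print(lists[2])` → prints [5, 9, 2, 25]
`print(shared)` → prints [5, 9, 2, 25]

Answer:
[5, 9, 2, 25]
[5, 9, 2, 25]
[5, 9, 2, 25]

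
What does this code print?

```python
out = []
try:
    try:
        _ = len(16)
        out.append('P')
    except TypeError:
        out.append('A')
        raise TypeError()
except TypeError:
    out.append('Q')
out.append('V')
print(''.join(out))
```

Execution trace: 'A' (inner except TypeError) → 'Q' (outer except TypeError) → 'V' (after the try/except). Output: AQV

Answer: AQV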